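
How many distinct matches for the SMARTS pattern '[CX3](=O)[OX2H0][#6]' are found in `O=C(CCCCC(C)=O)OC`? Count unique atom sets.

1

[CX3](=O)[OX2H0][#6] is the SMARTS for an ester: a carbonyl carbon bonded to an oxygen that is itself bonded to carbon (no H on that O).
Exactly one fragment in the molecule meets all constraints, giving 1 match.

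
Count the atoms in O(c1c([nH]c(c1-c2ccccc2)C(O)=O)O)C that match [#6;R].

Check the 17 heavy atoms by environment: 1× n (aromatic, in 5-ring) → no; 4× c (aromatic, in 5-ring) → match; 4× O (acyclic) → no; 2× C (acyclic) → no; 6× c (aromatic, in 6-ring) → match.
Summing the matching environments: 4 + 6 = 10 matching atoms.

10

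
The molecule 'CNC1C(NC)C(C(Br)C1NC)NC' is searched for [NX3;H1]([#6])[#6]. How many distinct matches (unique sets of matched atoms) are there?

4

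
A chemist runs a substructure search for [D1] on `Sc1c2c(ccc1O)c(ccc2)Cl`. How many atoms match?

The query [D1] means: atom with exactly one heavy-atom neighbour (degree 1).
Check the 13 heavy atoms by environment: 5× c (aromatic, D3) → no; 5× c (aromatic, D2) → no; 1× S (D1) → match; 1× O (D1) → match; 1× Cl (D1) → match.
Summing the matching environments: 1 + 1 + 1 = 3 matching atoms.

3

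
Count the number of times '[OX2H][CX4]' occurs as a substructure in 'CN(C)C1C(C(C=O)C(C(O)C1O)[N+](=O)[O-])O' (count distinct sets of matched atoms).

3

[OX2H][CX4] is the SMARTS for an aliphatic alcohol: a hydroxyl oxygen bound to an sp3 (X4) carbon.
The molecule carries 3 separate instances of a hydroxyl group (-OH) meeting every constraint; each maps to a distinct set of atoms, giving 3 matches.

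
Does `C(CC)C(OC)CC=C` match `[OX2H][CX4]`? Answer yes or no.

No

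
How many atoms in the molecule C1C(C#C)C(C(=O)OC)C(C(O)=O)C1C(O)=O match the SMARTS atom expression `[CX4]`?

6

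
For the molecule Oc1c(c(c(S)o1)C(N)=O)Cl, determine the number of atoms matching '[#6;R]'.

4

Check the 11 heavy atoms by environment: 1× o (aromatic, in 5-ring) → no; 4× c (aromatic, in 5-ring) → match; 1× C (acyclic) → no; 2× O (acyclic) → no; 1× N (acyclic) → no; 1× S (acyclic) → no; 1× Cl (acyclic) → no.
That gives 4 matching atoms.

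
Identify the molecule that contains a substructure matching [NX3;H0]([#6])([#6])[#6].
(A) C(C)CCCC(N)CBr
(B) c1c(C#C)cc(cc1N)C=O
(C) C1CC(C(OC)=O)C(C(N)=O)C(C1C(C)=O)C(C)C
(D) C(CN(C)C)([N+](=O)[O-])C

[NX3;H0]([#6])([#6])[#6] describes a trivalent nitrogen with no H, bonded to three carbons (a tertiary amine).
(A) has a primary amino group (-NH2) but the nitrogen has H2, not H0 with three carbons.
(B) has a primary amino group (-NH2) but the nitrogen has H2, not H0 with three carbons.
(C) has a primary amide (-C(=O)NH2) but the amide nitrogen has H2 and only one carbon neighbour.
(D) contains a dimethylamino group (-N(CH3)2), which satisfies every atom and bond constraint.
So the answer is (D).

D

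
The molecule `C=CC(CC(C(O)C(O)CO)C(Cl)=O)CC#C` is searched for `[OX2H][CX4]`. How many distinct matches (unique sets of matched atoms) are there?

[OX2H][CX4] is the SMARTS for an aliphatic alcohol: a hydroxyl oxygen bound to an sp3 (X4) carbon.
The molecule carries 3 separate instances of a hydroxyl group (-OH) meeting every constraint; each maps to a distinct set of atoms, giving 3 matches.

3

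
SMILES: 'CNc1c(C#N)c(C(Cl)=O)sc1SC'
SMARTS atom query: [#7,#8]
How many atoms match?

3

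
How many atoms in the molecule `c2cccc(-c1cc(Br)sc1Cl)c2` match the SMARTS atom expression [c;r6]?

The query [c;r6] means: aromatic carbon that belongs to a six-membered ring.
Check the 13 heavy atoms by environment: 1× s (aromatic, in 5-ring) → no; 4× c (aromatic, in 5-ring) → no; 1× Cl (acyclic) → no; 1× Br (acyclic) → no; 6× c (aromatic, in 6-ring) → match.
That gives 6 matching atoms.

6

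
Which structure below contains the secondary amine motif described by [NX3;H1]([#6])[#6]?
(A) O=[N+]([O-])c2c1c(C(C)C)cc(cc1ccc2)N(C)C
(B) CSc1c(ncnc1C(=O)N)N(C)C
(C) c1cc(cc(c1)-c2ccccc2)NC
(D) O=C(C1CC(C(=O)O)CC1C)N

[NX3;H1]([#6])[#6] describes a trivalent nitrogen with one H, bonded to two carbons (a secondary amine).
(A) has a dimethylamino group (-N(CH3)2) but the nitrogen has H0, not H1.
(B) has a primary amide (-C(=O)NH2) but the -C(=O)NH2 nitrogen has H2, not H1.
(C) contains an N-methylamino group (-NHCH3), which satisfies every atom and bond constraint.
(D) has a primary amide (-C(=O)NH2) but the -C(=O)NH2 nitrogen has H2, not H1.
So the answer is (C).

C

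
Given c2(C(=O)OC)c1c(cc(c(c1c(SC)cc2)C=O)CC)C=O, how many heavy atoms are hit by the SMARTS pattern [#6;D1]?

Check the 22 heavy atoms by environment: 7× c (aromatic, D3) → no; 3× c (aromatic, D2) → no; 3× C (D2) → no; 3× C (D1) → match; 1× C (D3) → no; 3× O (D1) → no; 1× O (D2) → no; 1× S (D2) → no.
That gives 3 matching atoms.

3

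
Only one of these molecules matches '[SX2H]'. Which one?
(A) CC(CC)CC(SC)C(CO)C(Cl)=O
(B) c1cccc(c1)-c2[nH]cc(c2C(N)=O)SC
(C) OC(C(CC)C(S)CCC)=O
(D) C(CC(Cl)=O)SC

C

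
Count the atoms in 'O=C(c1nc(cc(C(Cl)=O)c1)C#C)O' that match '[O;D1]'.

3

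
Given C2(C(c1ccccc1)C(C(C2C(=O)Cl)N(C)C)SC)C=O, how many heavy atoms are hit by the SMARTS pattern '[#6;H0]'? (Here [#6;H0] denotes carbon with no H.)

2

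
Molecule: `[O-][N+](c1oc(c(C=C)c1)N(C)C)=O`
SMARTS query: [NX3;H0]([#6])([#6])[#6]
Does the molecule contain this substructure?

Yes

The pattern [NX3;H0]([#6])([#6])[#6] describes a trivalent nitrogen with no H, bonded to three carbons — a tertiary amine.
The molecule carries a dimethylamino group (-N(CH3)2), whose atoms satisfy every constraint of the query, so the pattern matches.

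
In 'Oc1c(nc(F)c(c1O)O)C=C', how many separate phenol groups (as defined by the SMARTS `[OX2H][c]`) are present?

[OX2H][c] is the SMARTS for a phenol: a hydroxyl oxygen attached to an aromatic carbon.
The molecule carries 3 separate instances of a hydroxyl group (-OH) meeting every constraint; each maps to a distinct set of atoms, giving 3 matches.

3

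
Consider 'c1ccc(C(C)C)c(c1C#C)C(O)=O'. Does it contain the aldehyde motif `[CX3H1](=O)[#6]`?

No

The pattern [CX3H1](=O)[#6] describes an sp2 carbon with one H, double-bonded to O and single-bonded to carbon — an aldehyde.
The closest candidate here is a carboxylic acid group (-C(=O)OH), but the carbonyl carbon has H0 and is bonded to O, not H1. No other fragment satisfies the full query, so there is no match.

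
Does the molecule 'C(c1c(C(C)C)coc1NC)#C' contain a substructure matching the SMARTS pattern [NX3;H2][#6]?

No

The pattern [NX3;H2][#6] describes a trivalent nitrogen with two H attached to carbon — a primary amine.
The closest candidate here is an N-methylamino group (-NHCH3), but the nitrogen bears two carbons and only one H (H1), not H2. No other fragment satisfies the full query, so there is no match.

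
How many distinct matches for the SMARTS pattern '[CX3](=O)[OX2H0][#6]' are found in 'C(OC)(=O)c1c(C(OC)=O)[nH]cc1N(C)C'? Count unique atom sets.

2

[CX3](=O)[OX2H0][#6] is the SMARTS for an ester: a carbonyl carbon bonded to an oxygen that is itself bonded to carbon (no H on that O).
The molecule carries 2 separate instances of a methyl-ester group (-C(=O)OCH3) meeting every constraint; each maps to a distinct set of atoms, giving 2 matches.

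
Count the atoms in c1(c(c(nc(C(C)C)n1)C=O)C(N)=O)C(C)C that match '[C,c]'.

12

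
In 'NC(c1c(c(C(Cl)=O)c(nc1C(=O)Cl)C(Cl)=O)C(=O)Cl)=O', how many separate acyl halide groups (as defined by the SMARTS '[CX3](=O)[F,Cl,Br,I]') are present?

4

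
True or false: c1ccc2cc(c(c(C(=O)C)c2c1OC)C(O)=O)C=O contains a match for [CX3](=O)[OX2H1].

True

The pattern [CX3](=O)[OX2H1] describes an sp2 carbon double-bonded to O and single-bonded to an -OH oxygen — a carboxylic acid.
The molecule carries a carboxylic acid group (-C(=O)OH), whose atoms satisfy every constraint of the query, so the pattern matches.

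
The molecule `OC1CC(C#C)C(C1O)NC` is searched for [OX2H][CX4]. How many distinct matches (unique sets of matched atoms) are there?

[OX2H][CX4] is the SMARTS for an aliphatic alcohol: a hydroxyl oxygen bound to an sp3 (X4) carbon.
The molecule carries 2 separate instances of a hydroxyl group (-OH) meeting every constraint; each maps to a distinct set of atoms, giving 2 matches.

2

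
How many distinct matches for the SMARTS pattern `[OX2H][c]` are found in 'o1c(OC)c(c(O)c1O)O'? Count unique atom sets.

[OX2H][c] is the SMARTS for a phenol: a hydroxyl oxygen attached to an aromatic carbon.
The molecule carries 3 separate instances of a hydroxyl group (-OH) meeting every constraint; each maps to a distinct set of atoms, giving 3 matches.

3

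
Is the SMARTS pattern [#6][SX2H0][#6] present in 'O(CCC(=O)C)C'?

The pattern [#6][SX2H0][#6] describes an aliphatic sulfur bridging two carbons with no H on the sulfur — a thioether.
The closest candidate here is a methoxy ether (-OCH3), but the bridging atom is O, not S. No other fragment satisfies the full query, so there is no match.

No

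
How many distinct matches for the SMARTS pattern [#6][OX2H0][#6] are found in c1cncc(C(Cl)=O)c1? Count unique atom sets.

[#6][OX2H0][#6] is the SMARTS for an ether: an aliphatic oxygen bridging two carbons with no H on the oxygen.
No fragment in the molecule satisfies every constraint, giving 0 matches.

0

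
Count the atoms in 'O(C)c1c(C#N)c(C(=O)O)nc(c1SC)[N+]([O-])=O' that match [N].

2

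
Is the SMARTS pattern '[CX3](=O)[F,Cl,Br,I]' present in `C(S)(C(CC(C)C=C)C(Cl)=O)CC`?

Yes

The pattern [CX3](=O)[F,Cl,Br,I] describes a carbonyl carbon bonded to a halogen — an acyl halide.
The molecule carries an acyl chloride (-C(=O)Cl), whose atoms satisfy every constraint of the query, so the pattern matches.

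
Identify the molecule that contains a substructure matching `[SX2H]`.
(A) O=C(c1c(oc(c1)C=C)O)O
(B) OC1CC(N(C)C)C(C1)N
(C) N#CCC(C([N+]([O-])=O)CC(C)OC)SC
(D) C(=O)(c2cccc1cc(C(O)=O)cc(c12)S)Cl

D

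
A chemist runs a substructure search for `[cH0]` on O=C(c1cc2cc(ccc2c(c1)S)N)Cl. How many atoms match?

5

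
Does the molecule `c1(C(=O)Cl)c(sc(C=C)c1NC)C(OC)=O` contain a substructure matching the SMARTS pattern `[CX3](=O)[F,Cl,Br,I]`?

The pattern [CX3](=O)[F,Cl,Br,I] describes a carbonyl carbon bonded to a halogen — an acyl halide.
The molecule carries an acyl chloride (-C(=O)Cl), whose atoms satisfy every constraint of the query, so the pattern matches.

Yes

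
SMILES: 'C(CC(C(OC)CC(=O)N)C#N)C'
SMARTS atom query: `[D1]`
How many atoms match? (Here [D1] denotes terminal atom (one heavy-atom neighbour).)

5

The query [D1] means: atom with exactly one heavy-atom neighbour (degree 1).
Check the 13 heavy atoms by environment: 4× C (D2) → no; 3× C (D3) → no; 1× O (D1) → match; 2× N (D1) → match; 1× O (D2) → no; 2× C (D1) → match.
Summing the matching environments: 1 + 2 + 2 = 5 matching atoms.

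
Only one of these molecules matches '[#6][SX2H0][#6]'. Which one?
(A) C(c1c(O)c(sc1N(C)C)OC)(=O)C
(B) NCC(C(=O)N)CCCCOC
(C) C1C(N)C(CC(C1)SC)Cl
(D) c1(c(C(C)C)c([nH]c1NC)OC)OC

C

[#6][SX2H0][#6] describes an aliphatic sulfur bridging two carbons with no H on the sulfur (a thioether).
(A) has a methoxy ether (-OCH3) but the bridging atom is O, not S.
(B) has a methoxy ether (-OCH3) but the bridging atom is O, not S.
(C) contains a methylthio ether (-SCH3), which satisfies every atom and bond constraint.
(D) has a methoxy ether (-OCH3) but the bridging atom is O, not S.
So the answer is (C).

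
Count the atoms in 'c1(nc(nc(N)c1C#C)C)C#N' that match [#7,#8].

Check the 12 heavy atoms by environment: 2× n (aromatic) → match; 4× c (aromatic) → no; 2× N → match; 4× C → no.
Summing the matching environments: 2 + 2 = 4 matching atoms.

4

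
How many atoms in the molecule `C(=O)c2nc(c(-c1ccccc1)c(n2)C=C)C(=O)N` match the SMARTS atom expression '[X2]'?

2

The query [X2] means: any atom with exactly two total connections (bonds + H).
Check the 19 heavy atoms by environment: 2× n (aromatic, X2) → match; 10× c (aromatic, X3) → no; 4× C (X3) → no; 2× O (X1) → no; 1× N (X3) → no.
That gives 2 matching atoms.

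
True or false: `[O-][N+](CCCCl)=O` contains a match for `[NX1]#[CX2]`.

The pattern [NX1]#[CX2] describes a nitrogen triple-bonded to a two-connected carbon — a nitrile.
The closest candidate here is a nitro group (-[N+](=O)[O-]), but there is no C#N triple bond. No other fragment satisfies the full query, so there is no match.

False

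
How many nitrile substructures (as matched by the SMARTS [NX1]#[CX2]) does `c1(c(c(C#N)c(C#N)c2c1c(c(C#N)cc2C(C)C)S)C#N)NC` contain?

4

[NX1]#[CX2] is the SMARTS for a nitrile: a nitrogen triple-bonded to a two-connected carbon.
The molecule carries 4 separate instances of a nitrile (-C#N) meeting every constraint; each maps to a distinct set of atoms, giving 4 matches.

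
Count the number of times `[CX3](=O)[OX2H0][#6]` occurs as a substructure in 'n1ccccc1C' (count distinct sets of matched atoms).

0

[CX3](=O)[OX2H0][#6] is the SMARTS for an ester: a carbonyl carbon bonded to an oxygen that is itself bonded to carbon (no H on that O).
No fragment in the molecule satisfies every constraint, giving 0 matches.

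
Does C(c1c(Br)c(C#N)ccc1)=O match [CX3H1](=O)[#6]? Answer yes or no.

The pattern [CX3H1](=O)[#6] describes an sp2 carbon with one H, double-bonded to O and single-bonded to carbon — an aldehyde.
The molecule carries an aldehyde (-CHO), whose atoms satisfy every constraint of the query, so the pattern matches.

Yes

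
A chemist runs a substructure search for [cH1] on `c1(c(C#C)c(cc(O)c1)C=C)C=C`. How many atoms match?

2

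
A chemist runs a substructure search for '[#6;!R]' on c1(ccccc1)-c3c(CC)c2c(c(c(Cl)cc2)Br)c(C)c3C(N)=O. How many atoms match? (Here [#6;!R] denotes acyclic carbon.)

The query [#6;!R] means: carbon not in any ring.
Check the 24 heavy atoms by environment: 16× c (aromatic, in 6-ring) → no; 4× C (acyclic) → match; 1× O (acyclic) → no; 1× N (acyclic) → no; 1× Cl (acyclic) → no; 1× Br (acyclic) → no.
That gives 4 matching atoms.

4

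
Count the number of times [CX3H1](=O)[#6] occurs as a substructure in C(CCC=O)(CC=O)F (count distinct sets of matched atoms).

[CX3H1](=O)[#6] is the SMARTS for an aldehyde: an sp2 carbon with one H, double-bonded to O and single-bonded to carbon.
The molecule carries 2 separate instances of an aldehyde (-CHO) meeting every constraint; each maps to a distinct set of atoms, giving 2 matches.

2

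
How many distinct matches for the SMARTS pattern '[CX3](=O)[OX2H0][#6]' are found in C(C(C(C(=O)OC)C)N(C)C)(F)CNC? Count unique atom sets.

[CX3](=O)[OX2H0][#6] is the SMARTS for an ester: a carbonyl carbon bonded to an oxygen that is itself bonded to carbon (no H on that O).
Exactly one fragment in the molecule meets all constraints, giving 1 match.

1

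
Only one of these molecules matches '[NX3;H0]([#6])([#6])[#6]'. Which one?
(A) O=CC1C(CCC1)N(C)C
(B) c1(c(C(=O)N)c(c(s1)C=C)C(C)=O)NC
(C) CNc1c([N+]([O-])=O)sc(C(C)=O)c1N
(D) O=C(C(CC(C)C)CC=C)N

A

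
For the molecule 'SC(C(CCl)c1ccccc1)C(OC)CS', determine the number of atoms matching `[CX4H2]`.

The query [CX4H2] means: sp3 carbon (X4) with exactly two hydrogens.
Check the 16 heavy atoms by environment: 2× C (H2, X4) → match; 3× C (H1, X4) → no; 1× Cl (H0, X1) → no; 2× S (H1, X2) → no; 1× c (aromatic, H0, X3) → no; 5× c (aromatic, H1, X3) → no; 1× O (H0, X2) → no; 1× C (H3, X4) → no.
That gives 2 matching atoms.

2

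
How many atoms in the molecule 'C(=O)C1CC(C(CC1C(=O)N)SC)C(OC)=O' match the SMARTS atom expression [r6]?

6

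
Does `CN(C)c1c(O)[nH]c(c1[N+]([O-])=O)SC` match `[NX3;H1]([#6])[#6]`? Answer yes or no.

No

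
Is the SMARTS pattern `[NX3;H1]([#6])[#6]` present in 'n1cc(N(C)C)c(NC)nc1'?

Yes

The pattern [NX3;H1]([#6])[#6] describes a trivalent nitrogen with one H, bonded to two carbons — a secondary amine.
The molecule carries an N-methylamino group (-NHCH3), whose atoms satisfy every constraint of the query, so the pattern matches.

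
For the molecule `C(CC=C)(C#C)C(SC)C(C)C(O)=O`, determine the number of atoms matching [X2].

The query [X2] means: any atom with exactly two total connections (bonds + H).
Check the 14 heavy atoms by environment: 6× C (X4) → no; 3× C (X3) → no; 1× O (X1) → no; 1× O (X2) → match; 2× C (X2) → match; 1× S (X2) → match.
Summing the matching environments: 1 + 2 + 1 = 4 matching atoms.

4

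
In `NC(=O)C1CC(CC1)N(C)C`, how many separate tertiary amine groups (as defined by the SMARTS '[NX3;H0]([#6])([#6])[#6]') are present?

[NX3;H0]([#6])([#6])[#6] is the SMARTS for a tertiary amine: a trivalent nitrogen with no H, bonded to three carbons.
Exactly one fragment in the molecule meets all constraints, giving 1 match.

1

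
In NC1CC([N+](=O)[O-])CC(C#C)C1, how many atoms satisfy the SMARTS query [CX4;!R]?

0

The query [CX4;!R] means: aliphatic carbon with four total connections, not in a ring.
Check the 12 heavy atoms by environment: 6× C (X4, in 6-ring) → no; 2× C (X2, acyclic) → no; 1× N (charge +1, X3, acyclic) → no; 1× O (charge -1, X1, acyclic) → no; 1× O (X1, acyclic) → no; 1× N (X3, acyclic) → no.
No environment satisfies the query, so 0 matching atoms.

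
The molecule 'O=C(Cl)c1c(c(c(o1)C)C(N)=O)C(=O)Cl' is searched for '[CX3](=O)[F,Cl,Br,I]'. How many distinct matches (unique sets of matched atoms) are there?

[CX3](=O)[F,Cl,Br,I] is the SMARTS for an acyl halide: a carbonyl carbon bonded to a halogen.
The molecule carries 2 separate instances of an acyl chloride (-C(=O)Cl) meeting every constraint; each maps to a distinct set of atoms, giving 2 matches.

2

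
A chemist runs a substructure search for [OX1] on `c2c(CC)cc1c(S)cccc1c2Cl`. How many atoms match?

0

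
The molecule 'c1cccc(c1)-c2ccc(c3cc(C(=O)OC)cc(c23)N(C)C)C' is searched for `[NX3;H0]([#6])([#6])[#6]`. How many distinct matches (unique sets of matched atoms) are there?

[NX3;H0]([#6])([#6])[#6] is the SMARTS for a tertiary amine: a trivalent nitrogen with no H, bonded to three carbons.
Exactly one fragment in the molecule meets all constraints, giving 1 match.

1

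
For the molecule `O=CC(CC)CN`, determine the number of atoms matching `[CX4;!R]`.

Check the 7 heavy atoms by environment: 4× C (X4, acyclic) → match; 1× C (X3, acyclic) → no; 1× O (X1, acyclic) → no; 1× N (X3, acyclic) → no.
That gives 4 matching atoms.

4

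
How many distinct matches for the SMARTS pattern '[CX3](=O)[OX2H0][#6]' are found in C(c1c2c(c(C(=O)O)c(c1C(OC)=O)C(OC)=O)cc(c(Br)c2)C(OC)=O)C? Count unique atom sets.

3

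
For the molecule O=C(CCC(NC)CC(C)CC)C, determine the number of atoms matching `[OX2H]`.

Check the 13 heavy atoms by environment: 4× C (H2, X4) → no; 2× C (H1, X4) → no; 4× C (H3, X4) → no; 1× C (H0, X3) → no; 1× O (H0, X1) → no; 1× N (H1, X3) → no.
No environment satisfies the query, so 0 matching atoms.

0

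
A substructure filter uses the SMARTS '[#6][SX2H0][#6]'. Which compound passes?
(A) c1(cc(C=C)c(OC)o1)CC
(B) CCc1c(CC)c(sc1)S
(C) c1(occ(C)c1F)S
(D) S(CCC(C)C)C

D

[#6][SX2H0][#6] describes an aliphatic sulfur bridging two carbons with no H on the sulfur (a thioether).
(A) has a methoxy ether (-OCH3) but the bridging atom is O, not S.
(B) has a thiol (-SH) but the sulfur has H1, not H0 bridging two carbons.
(C) has a thiol (-SH) but the sulfur has H1, not H0 bridging two carbons.
(D) contains a methylthio ether (-SCH3), which satisfies every atom and bond constraint.
So the answer is (D).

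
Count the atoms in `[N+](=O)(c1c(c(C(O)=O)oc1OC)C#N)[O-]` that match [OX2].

Check the 15 heavy atoms by environment: 1× o (aromatic, X2) → no; 4× c (aromatic, X3) → no; 1× C (X2) → no; 1× N (X1) → no; 2× O (X2) → match; 1× C (X4) → no; 1× N (charge +1, X3) → no; 1× O (charge -1, X1) → no; 2× O (X1) → no; 1× C (X3) → no.
That gives 2 matching atoms.

2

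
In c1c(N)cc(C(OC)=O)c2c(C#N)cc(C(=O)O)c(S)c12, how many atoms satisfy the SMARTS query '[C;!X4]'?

The query [C;!X4] means: aliphatic carbon that does not have four total connections.
Check the 21 heavy atoms by environment: 10× c (aromatic, X3) → no; 2× C (X3) → match; 2× O (X1) → no; 2× O (X2) → no; 1× C (X4) → no; 1× N (X3) → no; 1× S (X2) → no; 1× C (X2) → match; 1× N (X1) → no.
Summing the matching environments: 2 + 1 = 3 matching atoms.

3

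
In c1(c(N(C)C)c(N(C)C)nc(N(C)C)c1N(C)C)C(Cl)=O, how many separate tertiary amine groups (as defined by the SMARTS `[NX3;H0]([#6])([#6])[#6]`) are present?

4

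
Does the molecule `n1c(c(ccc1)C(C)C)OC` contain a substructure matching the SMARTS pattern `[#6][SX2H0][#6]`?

No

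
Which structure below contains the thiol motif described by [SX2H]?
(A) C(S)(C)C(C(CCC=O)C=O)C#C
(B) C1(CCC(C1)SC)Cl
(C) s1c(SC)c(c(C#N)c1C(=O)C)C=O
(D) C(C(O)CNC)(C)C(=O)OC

A

[SX2H] describes an aliphatic sulfur with two connections, one being H (a thiol).
(A) contains a thiol (-SH), which satisfies every atom and bond constraint.
(B) has a methylthio ether (-SCH3) but the sulfur has H0 (bonded to two carbons), not H1.
(C) has a methylthio ether (-SCH3) but the sulfur has H0 (bonded to two carbons), not H1.
(D) has a hydroxyl group (-OH) but it is an -OH, not an -SH.
So the answer is (A).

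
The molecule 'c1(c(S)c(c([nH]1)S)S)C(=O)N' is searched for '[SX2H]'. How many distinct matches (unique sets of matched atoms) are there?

[SX2H] is the SMARTS for a thiol: an aliphatic sulfur with two connections, one being H.
The molecule carries 3 separate instances of a thiol (-SH) meeting every constraint; each maps to a distinct set of atoms, giving 3 matches.

3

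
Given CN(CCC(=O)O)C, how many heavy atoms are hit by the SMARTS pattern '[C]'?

5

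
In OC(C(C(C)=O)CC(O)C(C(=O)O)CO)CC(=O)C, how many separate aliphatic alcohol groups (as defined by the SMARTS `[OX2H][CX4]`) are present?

[OX2H][CX4] is the SMARTS for an aliphatic alcohol: a hydroxyl oxygen bound to an sp3 (X4) carbon.
The molecule carries 3 separate instances of a hydroxyl group (-OH) meeting every constraint; each maps to a distinct set of atoms, giving 3 matches.

3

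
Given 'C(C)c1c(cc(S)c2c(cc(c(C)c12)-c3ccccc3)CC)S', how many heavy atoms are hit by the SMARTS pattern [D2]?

9

Check the 23 heavy atoms by environment: 9× c (aromatic, D3) → no; 7× c (aromatic, D2) → match; 2× C (D2) → match; 3× C (D1) → no; 2× S (D1) → no.
Summing the matching environments: 7 + 2 = 9 matching atoms.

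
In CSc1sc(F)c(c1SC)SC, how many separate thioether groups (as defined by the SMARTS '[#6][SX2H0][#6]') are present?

3

[#6][SX2H0][#6] is the SMARTS for a thioether: an aliphatic sulfur bridging two carbons with no H on the sulfur.
The molecule carries 3 separate instances of a methylthio ether (-SCH3) meeting every constraint; each maps to a distinct set of atoms, giving 3 matches.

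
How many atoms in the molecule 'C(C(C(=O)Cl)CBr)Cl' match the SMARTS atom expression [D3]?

2

The query [D3] means: atom with exactly three heavy-atom neighbours.
Check the 8 heavy atoms by environment: 2× C (D2) → no; 2× C (D3) → match; 1× Br (D1) → no; 2× Cl (D1) → no; 1× O (D1) → no.
That gives 2 matching atoms.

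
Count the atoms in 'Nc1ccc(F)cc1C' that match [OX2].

0

Check the 9 heavy atoms by environment: 6× c (aromatic, X3) → no; 1× N (X3) → no; 1× C (X4) → no; 1× F (X1) → no.
No environment satisfies the query, so 0 matching atoms.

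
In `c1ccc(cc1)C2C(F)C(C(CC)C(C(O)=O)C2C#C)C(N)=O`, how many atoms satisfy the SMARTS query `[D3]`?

Check the 23 heavy atoms by environment: 8× C (D3) → match; 2× C (D2) → no; 2× C (D1) → no; 3× O (D1) → no; 1× F (D1) → no; 1× N (D1) → no; 1× c (aromatic, D3) → match; 5× c (aromatic, D2) → no.
Summing the matching environments: 8 + 1 = 9 matching atoms.

9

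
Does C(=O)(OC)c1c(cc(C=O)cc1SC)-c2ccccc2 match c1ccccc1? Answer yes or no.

Yes

The pattern c1ccccc1 describes six aromatic carbons in a ring — a benzene ring.
The molecule carries a phenyl ring, whose atoms satisfy every constraint of the query, so the pattern matches.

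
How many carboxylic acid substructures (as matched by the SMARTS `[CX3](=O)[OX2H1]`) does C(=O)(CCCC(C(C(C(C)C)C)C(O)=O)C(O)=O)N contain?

2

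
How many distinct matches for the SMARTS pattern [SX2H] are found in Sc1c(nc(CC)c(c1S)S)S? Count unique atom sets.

[SX2H] is the SMARTS for a thiol: an aliphatic sulfur with two connections, one being H.
The molecule carries 4 separate instances of a thiol (-SH) meeting every constraint; each maps to a distinct set of atoms, giving 4 matches.

4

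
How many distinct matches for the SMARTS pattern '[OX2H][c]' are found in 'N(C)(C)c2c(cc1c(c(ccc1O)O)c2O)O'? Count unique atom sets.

4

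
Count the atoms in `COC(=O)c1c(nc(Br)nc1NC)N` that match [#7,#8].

The query [#7,#8] means: nitrogen or oxygen (comma = OR).
Check the 14 heavy atoms by environment: 2× n (aromatic) → match; 4× c (aromatic) → no; 2× N → match; 1× Br → no; 3× C → no; 2× O → match.
Summing the matching environments: 2 + 2 + 2 = 6 matching atoms.

6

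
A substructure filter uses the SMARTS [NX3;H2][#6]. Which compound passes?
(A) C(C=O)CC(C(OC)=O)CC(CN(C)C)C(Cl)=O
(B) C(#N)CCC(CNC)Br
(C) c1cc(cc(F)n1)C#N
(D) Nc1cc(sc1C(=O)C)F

[NX3;H2][#6] describes a trivalent nitrogen with two H attached to carbon (a primary amine).
(A) has a dimethylamino group (-N(CH3)2) but the nitrogen has H0, not H2.
(B) has a nitrile (-C#N) but the nitrogen is NX1 (triple-bonded), not NX3 with two H.
(C) has a nitrile (-C#N) but the nitrogen is NX1 (triple-bonded), not NX3 with two H.
(D) contains a primary amino group (-NH2), which satisfies every atom and bond constraint.
So the answer is (D).

D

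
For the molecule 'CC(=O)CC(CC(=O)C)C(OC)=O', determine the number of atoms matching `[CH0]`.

3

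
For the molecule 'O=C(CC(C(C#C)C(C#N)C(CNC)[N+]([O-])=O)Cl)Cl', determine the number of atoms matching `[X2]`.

The query [X2] means: any atom with exactly two total connections (bonds + H).
Check the 19 heavy atoms by environment: 7× C (X4) → no; 1× N (charge +1, X3) → no; 1× O (charge -1, X1) → no; 2× O (X1) → no; 3× C (X2) → match; 2× Cl (X1) → no; 1× N (X3) → no; 1× N (X1) → no; 1× C (X3) → no.
That gives 3 matching atoms.

3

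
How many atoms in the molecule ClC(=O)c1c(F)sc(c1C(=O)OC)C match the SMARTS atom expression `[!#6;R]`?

1

The query [!#6;R] means: non-carbon atom that is part of a ring.
Check the 14 heavy atoms by environment: 1× s (aromatic, in 5-ring) → match; 4× c (aromatic, in 5-ring) → no; 1× F (acyclic) → no; 4× C (acyclic) → no; 3× O (acyclic) → no; 1× Cl (acyclic) → no.
That gives 1 matching atom.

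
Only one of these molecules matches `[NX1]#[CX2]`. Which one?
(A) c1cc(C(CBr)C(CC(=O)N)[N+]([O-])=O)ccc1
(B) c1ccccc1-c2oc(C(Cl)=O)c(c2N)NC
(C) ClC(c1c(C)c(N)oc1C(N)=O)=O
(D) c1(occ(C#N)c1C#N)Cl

D

[NX1]#[CX2] describes a nitrogen triple-bonded to a two-connected carbon (a nitrile).
(A) has a nitro group (-[N+](=O)[O-]) but there is no C#N triple bond.
(B) has a primary amino group (-NH2) but the nitrogen is NX3 (three connections), not NX1 triple-bonded.
(C) has a primary amide (-C(=O)NH2) but the nitrogen is NX3, not NX1.
(D) contains a nitrile (-C#N), which satisfies every atom and bond constraint.
So the answer is (D).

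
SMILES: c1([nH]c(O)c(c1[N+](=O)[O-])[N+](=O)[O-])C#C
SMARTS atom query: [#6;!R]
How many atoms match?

2

The query [#6;!R] means: carbon not in any ring.
Check the 14 heavy atoms by environment: 1× n (aromatic, in 5-ring) → no; 4× c (aromatic, in 5-ring) → no; 2× N (charge +1, acyclic) → no; 2× O (charge -1, acyclic) → no; 3× O (acyclic) → no; 2× C (acyclic) → match.
That gives 2 matching atoms.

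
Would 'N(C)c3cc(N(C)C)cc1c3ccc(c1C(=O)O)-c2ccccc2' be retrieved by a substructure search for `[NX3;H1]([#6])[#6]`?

The pattern [NX3;H1]([#6])[#6] describes a trivalent nitrogen with one H, bonded to two carbons — a secondary amine.
The molecule carries an N-methylamino group (-NHCH3), whose atoms satisfy every constraint of the query, so the pattern matches.

Yes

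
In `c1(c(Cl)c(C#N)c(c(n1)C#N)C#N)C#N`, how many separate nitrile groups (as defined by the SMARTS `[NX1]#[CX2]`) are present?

[NX1]#[CX2] is the SMARTS for a nitrile: a nitrogen triple-bonded to a two-connected carbon.
The molecule carries 4 separate instances of a nitrile (-C#N) meeting every constraint; each maps to a distinct set of atoms, giving 4 matches.

4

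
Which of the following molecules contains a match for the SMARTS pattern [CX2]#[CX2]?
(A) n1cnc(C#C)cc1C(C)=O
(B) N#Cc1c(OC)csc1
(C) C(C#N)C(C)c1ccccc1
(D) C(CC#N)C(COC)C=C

A

[CX2]#[CX2] describes a carbon-carbon triple bond (an alkyne).
(A) contains an ethynyl group (-C#CH), which satisfies every atom and bond constraint.
(B) has a nitrile (-C#N) but the triple bond is C#N, not C#C.
(C) has a nitrile (-C#N) but the triple bond is C#N, not C#C.
(D) has a nitrile (-C#N) but the triple bond is C#N, not C#C.
So the answer is (A).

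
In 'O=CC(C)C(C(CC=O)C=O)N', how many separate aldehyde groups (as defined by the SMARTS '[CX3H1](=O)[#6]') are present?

[CX3H1](=O)[#6] is the SMARTS for an aldehyde: an sp2 carbon with one H, double-bonded to O and single-bonded to carbon.
The molecule carries 3 separate instances of an aldehyde (-CHO) meeting every constraint; each maps to a distinct set of atoms, giving 3 matches.

3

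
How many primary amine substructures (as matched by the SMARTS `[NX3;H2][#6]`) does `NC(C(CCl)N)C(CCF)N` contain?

[NX3;H2][#6] is the SMARTS for a primary amine: a trivalent nitrogen with two H attached to carbon.
The molecule carries 3 separate instances of a primary amino group (-NH2) meeting every constraint; each maps to a distinct set of atoms, giving 3 matches.

3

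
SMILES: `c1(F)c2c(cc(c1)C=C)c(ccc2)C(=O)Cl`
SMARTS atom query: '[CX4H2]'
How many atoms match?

Check the 16 heavy atoms by environment: 5× c (aromatic, H0, X3) → no; 5× c (aromatic, H1, X3) → no; 1× C (H0, X3) → no; 1× O (H0, X1) → no; 1× Cl (H0, X1) → no; 1× C (H1, X3) → no; 1× C (H2, X3) → no; 1× F (H0, X1) → no.
No environment satisfies the query, so 0 matching atoms.

0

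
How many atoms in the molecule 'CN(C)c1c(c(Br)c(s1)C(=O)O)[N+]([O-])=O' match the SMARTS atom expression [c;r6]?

0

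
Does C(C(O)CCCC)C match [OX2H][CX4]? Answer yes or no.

Yes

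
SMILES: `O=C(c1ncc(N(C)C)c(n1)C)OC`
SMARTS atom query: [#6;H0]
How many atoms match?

The query [#6;H0] means: any carbon with no attached hydrogen.
Check the 14 heavy atoms by environment: 2× n (aromatic, H0) → no; 3× c (aromatic, H0) → match; 1× c (aromatic, H1) → no; 4× C (H3) → no; 1× N (H0) → no; 1× C (H0) → match; 2× O (H0) → no.
Summing the matching environments: 3 + 1 = 4 matching atoms.

4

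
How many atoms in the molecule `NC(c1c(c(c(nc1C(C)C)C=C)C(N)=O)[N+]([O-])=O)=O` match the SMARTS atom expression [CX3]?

The query [CX3] means: C with X3: aliphatic carbon with exactly 3 total connections.
Check the 20 heavy atoms by environment: 1× n (aromatic, X2) → no; 5× c (aromatic, X3) → no; 4× C (X3) → match; 3× O (X1) → no; 2× N (X3) → no; 1× N (charge +1, X3) → no; 1× O (charge -1, X1) → no; 3× C (X4) → no.
That gives 4 matching atoms.

4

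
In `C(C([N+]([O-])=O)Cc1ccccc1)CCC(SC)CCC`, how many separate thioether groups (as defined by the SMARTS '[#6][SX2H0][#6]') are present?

1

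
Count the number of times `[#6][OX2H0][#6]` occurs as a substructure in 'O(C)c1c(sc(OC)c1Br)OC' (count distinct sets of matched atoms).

3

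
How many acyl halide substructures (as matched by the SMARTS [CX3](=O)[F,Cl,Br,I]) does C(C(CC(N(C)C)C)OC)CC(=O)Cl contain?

1

[CX3](=O)[F,Cl,Br,I] is the SMARTS for an acyl halide: a carbonyl carbon bonded to a halogen.
Exactly one fragment in the molecule meets all constraints, giving 1 match.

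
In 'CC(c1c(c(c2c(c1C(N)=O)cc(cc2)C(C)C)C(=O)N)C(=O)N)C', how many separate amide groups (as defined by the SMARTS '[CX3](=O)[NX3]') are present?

3

[CX3](=O)[NX3] is the SMARTS for an amide: a carbonyl carbon bonded to a trivalent nitrogen.
The molecule carries 3 separate instances of a primary amide (-C(=O)NH2) meeting every constraint; each maps to a distinct set of atoms, giving 3 matches.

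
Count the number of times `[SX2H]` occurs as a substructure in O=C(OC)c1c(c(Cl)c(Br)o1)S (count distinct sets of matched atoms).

1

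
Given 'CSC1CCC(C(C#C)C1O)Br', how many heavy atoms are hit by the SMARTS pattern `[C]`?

The query [C] means: uppercase C matches aliphatic (non-aromatic) carbon only.
Check the 12 heavy atoms by environment: 9× C → match; 1× Br → no; 1× O → no; 1× S → no.
That gives 9 matching atoms.

9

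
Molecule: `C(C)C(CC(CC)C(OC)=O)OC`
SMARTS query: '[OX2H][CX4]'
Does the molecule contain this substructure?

No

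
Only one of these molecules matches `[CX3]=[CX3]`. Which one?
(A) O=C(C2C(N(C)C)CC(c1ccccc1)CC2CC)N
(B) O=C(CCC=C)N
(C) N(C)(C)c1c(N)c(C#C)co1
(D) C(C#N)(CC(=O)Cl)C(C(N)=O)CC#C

B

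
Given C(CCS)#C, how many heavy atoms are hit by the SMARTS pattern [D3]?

The query [D3] means: atom with exactly three heavy-atom neighbours.
Check the 5 heavy atoms by environment: 3× C (D2) → no; 1× C (D1) → no; 1× S (D1) → no.
No environment satisfies the query, so 0 matching atoms.

0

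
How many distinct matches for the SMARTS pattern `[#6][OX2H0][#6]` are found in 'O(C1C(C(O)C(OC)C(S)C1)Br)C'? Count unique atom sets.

[#6][OX2H0][#6] is the SMARTS for an ether: an aliphatic oxygen bridging two carbons with no H on the oxygen.
The molecule carries 2 separate instances of a methoxy ether (-OCH3) meeting every constraint; each maps to a distinct set of atoms, giving 2 matches.

2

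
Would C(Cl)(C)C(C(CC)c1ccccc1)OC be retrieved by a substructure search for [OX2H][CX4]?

No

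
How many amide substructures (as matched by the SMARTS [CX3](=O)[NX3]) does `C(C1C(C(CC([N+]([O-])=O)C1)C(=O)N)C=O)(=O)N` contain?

[CX3](=O)[NX3] is the SMARTS for an amide: a carbonyl carbon bonded to a trivalent nitrogen.
The molecule carries 2 separate instances of a primary amide (-C(=O)NH2) meeting every constraint; each maps to a distinct set of atoms, giving 2 matches.

2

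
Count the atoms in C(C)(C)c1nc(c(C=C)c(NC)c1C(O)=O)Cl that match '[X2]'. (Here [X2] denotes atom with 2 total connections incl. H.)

The query [X2] means: any atom with exactly two total connections (bonds + H).
Check the 17 heavy atoms by environment: 1× n (aromatic, X2) → match; 5× c (aromatic, X3) → no; 1× Cl (X1) → no; 3× C (X3) → no; 1× O (X1) → no; 1× O (X2) → match; 4× C (X4) → no; 1× N (X3) → no.
Summing the matching environments: 1 + 1 = 2 matching atoms.

2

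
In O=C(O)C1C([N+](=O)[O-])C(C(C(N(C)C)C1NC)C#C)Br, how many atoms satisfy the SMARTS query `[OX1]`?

3

The query [OX1] means: aliphatic oxygen with one total connection — typically a carbonyl =O or an oxide.
Check the 20 heavy atoms by environment: 9× C (X4) → no; 2× N (X3) → no; 1× C (X3) → no; 2× O (X1) → match; 1× O (X2) → no; 1× N (charge +1, X3) → no; 1× O (charge -1, X1) → match; 2× C (X2) → no; 1× Br (X1) → no.
Summing the matching environments: 2 + 1 = 3 matching atoms.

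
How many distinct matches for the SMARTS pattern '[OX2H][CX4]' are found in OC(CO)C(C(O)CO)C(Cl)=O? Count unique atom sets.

4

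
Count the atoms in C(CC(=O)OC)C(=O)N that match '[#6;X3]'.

The query [#6;X3] means: any carbon (aromatic or not) with three total connections.
Check the 9 heavy atoms by environment: 3× C (X4) → no; 2× C (X3) → match; 2× O (X1) → no; 1× O (X2) → no; 1× N (X3) → no.
That gives 2 matching atoms.

2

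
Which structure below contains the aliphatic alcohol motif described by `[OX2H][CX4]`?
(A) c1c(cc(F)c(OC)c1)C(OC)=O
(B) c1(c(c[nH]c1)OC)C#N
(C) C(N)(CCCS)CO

[OX2H][CX4] describes a hydroxyl oxygen bound to an sp3 (X4) carbon (an aliphatic alcohol).
(A) has a methoxy ether (-OCH3) but the oxygen has H0 (ether), not H1.
(B) has a methoxy ether (-OCH3) but the oxygen has H0 (ether), not H1.
(C) contains a hydroxyl group (-OH), which satisfies every atom and bond constraint.
So the answer is (C).

C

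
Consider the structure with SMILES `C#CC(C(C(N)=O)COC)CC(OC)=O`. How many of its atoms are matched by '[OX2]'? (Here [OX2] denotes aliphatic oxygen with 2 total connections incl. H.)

2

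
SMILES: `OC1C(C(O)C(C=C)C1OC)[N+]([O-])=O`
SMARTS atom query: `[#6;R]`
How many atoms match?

5

The query [#6;R] means: carbon that is part of a ring.
Check the 14 heavy atoms by environment: 5× C (in 5-ring) → match; 4× O (acyclic) → no; 3× C (acyclic) → no; 1× N (charge +1, acyclic) → no; 1× O (charge -1, acyclic) → no.
That gives 5 matching atoms.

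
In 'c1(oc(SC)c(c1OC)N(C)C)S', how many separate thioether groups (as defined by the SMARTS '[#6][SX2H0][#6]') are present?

1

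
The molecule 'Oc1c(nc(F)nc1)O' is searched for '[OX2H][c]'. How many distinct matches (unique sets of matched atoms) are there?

[OX2H][c] is the SMARTS for a phenol: a hydroxyl oxygen attached to an aromatic carbon.
The molecule carries 2 separate instances of a hydroxyl group (-OH) meeting every constraint; each maps to a distinct set of atoms, giving 2 matches.

2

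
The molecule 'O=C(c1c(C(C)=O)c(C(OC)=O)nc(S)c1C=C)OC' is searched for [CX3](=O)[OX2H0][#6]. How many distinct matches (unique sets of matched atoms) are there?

2

[CX3](=O)[OX2H0][#6] is the SMARTS for an ester: a carbonyl carbon bonded to an oxygen that is itself bonded to carbon (no H on that O).
The molecule carries 2 separate instances of a methyl-ester group (-C(=O)OCH3) meeting every constraint; each maps to a distinct set of atoms, giving 2 matches.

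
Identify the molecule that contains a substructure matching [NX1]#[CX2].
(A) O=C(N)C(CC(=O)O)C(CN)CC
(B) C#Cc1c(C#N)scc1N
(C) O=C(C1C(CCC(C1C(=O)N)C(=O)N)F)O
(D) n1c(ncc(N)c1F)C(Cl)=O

B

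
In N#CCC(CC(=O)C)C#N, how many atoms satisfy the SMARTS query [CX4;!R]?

4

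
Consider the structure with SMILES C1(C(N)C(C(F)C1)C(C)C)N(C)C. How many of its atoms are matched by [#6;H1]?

5

Check the 13 heavy atoms by environment: 5× C (H1) → match; 1× C (H2) → no; 4× C (H3) → no; 1× N (H0) → no; 1× F (H0) → no; 1× N (H2) → no.
That gives 5 matching atoms.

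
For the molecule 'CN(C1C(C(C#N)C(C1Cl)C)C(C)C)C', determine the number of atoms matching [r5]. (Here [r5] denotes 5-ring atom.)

5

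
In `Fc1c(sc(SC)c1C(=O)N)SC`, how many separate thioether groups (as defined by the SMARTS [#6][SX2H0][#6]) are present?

[#6][SX2H0][#6] is the SMARTS for a thioether: an aliphatic sulfur bridging two carbons with no H on the sulfur.
The molecule carries 2 separate instances of a methylthio ether (-SCH3) meeting every constraint; each maps to a distinct set of atoms, giving 2 matches.

2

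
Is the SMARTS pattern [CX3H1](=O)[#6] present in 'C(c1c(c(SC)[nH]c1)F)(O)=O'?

The pattern [CX3H1](=O)[#6] describes an sp2 carbon with one H, double-bonded to O and single-bonded to carbon — an aldehyde.
The closest candidate here is a carboxylic acid group (-C(=O)OH), but the carbonyl carbon has H0 and is bonded to O, not H1. No other fragment satisfies the full query, so there is no match.

No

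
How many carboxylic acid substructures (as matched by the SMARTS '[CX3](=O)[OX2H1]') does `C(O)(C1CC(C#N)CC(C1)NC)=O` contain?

[CX3](=O)[OX2H1] is the SMARTS for a carboxylic acid: an sp2 carbon double-bonded to O and single-bonded to an -OH oxygen.
Exactly one fragment in the molecule meets all constraints, giving 1 match.

1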